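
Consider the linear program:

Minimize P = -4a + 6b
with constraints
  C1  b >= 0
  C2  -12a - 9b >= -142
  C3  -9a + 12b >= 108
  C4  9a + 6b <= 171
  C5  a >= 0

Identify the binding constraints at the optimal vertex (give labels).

Corner points and P = -4a + 6b:
  (244/75, 286/25) → P = 4172/75
  (0, 142/9) → P = 284/3
  (0, 9) → P = 54

The minimum is at (0, 9). Substituting into each constraint, equality holds for C3 and C5; the remaining constraints have slack.

C3 and C5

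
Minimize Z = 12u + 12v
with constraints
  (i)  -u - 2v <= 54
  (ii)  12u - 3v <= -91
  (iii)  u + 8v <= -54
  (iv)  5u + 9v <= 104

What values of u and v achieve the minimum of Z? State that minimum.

u = -54, v = 0, minimum Z = -648

Corner points and Z = 12u + 12v:
  (-344/27, -557/27) → Z = -3604/9
  (-54, 0) → Z = -648
  (-890/99, -557/99) → Z = -5788/33

The optimum lies where -u - 2v = 54 and u + 8v = -54.
Solving simultaneously gives u = -54, v = 0.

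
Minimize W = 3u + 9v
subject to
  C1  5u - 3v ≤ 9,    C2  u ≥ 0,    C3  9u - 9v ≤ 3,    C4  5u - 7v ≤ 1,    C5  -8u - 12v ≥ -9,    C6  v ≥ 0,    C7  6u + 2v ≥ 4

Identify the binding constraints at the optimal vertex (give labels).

C4 and C7

Corner points and W = 3u + 9v:
  (75/116, 37/116) → W = 279/58
  (15/26, 7/26) → W = 54/13
  (15/28, 11/28) → W = 36/7

The minimum is at (15/26, 7/26). Substituting into each constraint, equality holds for C4 and C7; the remaining constraints have slack.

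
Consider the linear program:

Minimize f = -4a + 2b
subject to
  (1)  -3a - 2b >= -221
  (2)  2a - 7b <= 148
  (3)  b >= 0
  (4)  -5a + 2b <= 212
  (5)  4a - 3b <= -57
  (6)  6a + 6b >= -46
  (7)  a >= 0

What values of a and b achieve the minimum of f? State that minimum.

Vertices and f = -4a + 2b:
  (9/8, 1741/16) → f = 1705/8
  (549/17, 1055/17) → f = -86/17
  (0, 106) → f = 212
  (0, 19) → f = 38

The binding constraints are -3a - 2b = -221 and 4a - 3b = -57.
Solving simultaneously gives a = 549/17, b = 1055/17.

a = 549/17, b = 1055/17, minimum f = -86/17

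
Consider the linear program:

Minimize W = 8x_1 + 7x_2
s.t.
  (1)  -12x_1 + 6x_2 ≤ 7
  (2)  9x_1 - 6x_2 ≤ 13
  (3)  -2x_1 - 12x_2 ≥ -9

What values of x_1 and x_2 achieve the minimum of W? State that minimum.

x_1 = -20/3, x_2 = -73/6, minimum W = -277/2

Vertices and W = 8x_1 + 7x_2:
  (-20/3, -73/6) → W = -277/2
  (-5/26, 61/78) → W = 307/78
  (7/4, 11/24) → W = 413/24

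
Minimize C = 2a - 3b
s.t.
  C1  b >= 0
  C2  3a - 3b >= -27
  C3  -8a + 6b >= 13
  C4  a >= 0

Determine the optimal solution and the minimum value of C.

Feasible corners and C = 2a - 3b:
  (41/2, 59/2) → C = -95/2
  (0, 9) → C = -27
  (0, 13/6) → C = -13/2

At the optimal vertex, 3a - 3b = -27 and -8a + 6b = 13.
Solving simultaneously gives a = 41/2, b = 59/2.

a = 41/2, b = 59/2, minimum C = -95/2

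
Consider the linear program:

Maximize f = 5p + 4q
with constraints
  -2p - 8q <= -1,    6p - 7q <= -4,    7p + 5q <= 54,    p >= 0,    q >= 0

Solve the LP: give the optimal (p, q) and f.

Corner points and f = 5p + 4q:
  (358/79, 352/79) → f = 3198/79
  (0, 4/7) → f = 16/7
  (0, 54/5) → f = 216/5

At the optimal vertex, 7p + 5q = 54 and p = 0.
Solving simultaneously gives p = 0, q = 54/5.

p = 0, q = 54/5, maximum f = 216/5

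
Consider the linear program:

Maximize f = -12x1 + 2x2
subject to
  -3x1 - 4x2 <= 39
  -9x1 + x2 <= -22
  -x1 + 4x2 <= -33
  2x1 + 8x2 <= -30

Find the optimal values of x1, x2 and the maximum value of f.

Corner points and f = -12x1 + 2x2:
  (49/39, -139/13) → f = -474/13
  (11/7, -55/7) → f = -242/7
  (9, -6) → f = -120
The feasible region is unbounded (it extends along (4, -1), (4, -3)), but f strictly decreases along every unbounded feasible direction, so there is no improving ray and the maximum is attained at a vertex.

x1 = 11/7, x2 = -55/7, maximum f = -242/7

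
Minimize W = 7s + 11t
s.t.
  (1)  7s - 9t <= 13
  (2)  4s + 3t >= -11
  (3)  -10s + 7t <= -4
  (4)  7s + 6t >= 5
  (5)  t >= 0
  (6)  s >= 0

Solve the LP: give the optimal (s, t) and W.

s = 5/7, t = 0, minimum W = 5

Corner points and W = 7s + 11t:
  (13/7, 0) → W = 13
  (59/109, 22/109) → W = 655/109
  (5/7, 0) → W = 5
The feasible region is unbounded (it extends along (7, 10), (9, 7)), but W strictly increases along every unbounded feasible direction, so there is no improving ray and the minimum is attained at a vertex.

The binding constraints are 7s + 6t = 5 and t = 0.
Solving simultaneously gives s = 5/7, t = 0.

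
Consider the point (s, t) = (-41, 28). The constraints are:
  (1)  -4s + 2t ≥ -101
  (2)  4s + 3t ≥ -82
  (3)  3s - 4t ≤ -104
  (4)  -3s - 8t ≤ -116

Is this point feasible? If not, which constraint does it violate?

Constraint (4): -3s - 8t = -101, which is not ≤ -116. All other constraints are satisfied.

not feasible — violates (4)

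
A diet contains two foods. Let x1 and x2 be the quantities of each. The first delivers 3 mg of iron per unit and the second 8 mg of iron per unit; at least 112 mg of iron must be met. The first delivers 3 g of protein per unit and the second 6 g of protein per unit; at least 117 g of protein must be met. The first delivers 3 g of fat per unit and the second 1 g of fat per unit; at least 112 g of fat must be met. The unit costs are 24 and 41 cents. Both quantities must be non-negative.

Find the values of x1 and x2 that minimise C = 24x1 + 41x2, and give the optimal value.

x1 = 37, x2 = 1, minimum C = 929

Extreme points and C = 24x1 + 41x2:
  (0, 112) → C = 4592
  (39, 0) → C = 936
  (37, 1) → C = 929
The feasible region is unbounded (it extends along (0, 1), (1, 0)), but C strictly increases along every unbounded feasible direction, so there is no improving ray and the minimum is attained at a vertex.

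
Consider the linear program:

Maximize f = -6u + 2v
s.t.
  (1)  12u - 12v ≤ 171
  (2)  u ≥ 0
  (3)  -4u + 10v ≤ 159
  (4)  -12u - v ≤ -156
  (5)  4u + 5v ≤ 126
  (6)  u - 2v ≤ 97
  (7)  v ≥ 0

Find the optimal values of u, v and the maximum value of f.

Extreme points and f = -6u + 2v:
  (263/12, 23/3) → f = -697/6
  (57/4, 0) → f = -171/2
  (327/28, 111/7) → f = -537/14
  (13, 0) → f = -78

The optimum lies where -12u - v = -156 and 4u + 5v = 126.
Solving simultaneously gives u = 327/28, v = 111/7.

u = 327/28, v = 111/7, maximum f = -537/14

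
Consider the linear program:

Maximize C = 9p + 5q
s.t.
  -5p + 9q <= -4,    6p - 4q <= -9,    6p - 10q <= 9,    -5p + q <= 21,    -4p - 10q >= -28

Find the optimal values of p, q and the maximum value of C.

p = -97/34, q = -69/34, maximum C = -609/17

Extreme points and C = 9p + 5q:
  (-97/34, -69/34) → C = -609/17
  (-193/40, -25/8) → C = -1181/20
  (-7/2, -3) → C = -93/2
  (-219/44, -171/44) → C = -1413/22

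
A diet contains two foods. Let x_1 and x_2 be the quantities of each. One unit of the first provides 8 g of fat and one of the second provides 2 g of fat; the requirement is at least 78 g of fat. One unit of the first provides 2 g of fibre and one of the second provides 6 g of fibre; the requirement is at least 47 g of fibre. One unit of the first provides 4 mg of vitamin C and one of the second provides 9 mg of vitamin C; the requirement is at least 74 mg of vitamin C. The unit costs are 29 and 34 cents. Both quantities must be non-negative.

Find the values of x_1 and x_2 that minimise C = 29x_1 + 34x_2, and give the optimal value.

Feasible corners and C = 29x_1 + 34x_2:
  (0, 39) → C = 1326
  (47/2, 0) → C = 1363/2
  (17/2, 5) → C = 833/2
The feasible region is unbounded (it extends along (0, 1), (1, 0)), but C strictly increases along every unbounded feasible direction, so there is no improving ray and the minimum is attained at a vertex.

x_1 = 17/2, x_2 = 5, minimum C = 833/2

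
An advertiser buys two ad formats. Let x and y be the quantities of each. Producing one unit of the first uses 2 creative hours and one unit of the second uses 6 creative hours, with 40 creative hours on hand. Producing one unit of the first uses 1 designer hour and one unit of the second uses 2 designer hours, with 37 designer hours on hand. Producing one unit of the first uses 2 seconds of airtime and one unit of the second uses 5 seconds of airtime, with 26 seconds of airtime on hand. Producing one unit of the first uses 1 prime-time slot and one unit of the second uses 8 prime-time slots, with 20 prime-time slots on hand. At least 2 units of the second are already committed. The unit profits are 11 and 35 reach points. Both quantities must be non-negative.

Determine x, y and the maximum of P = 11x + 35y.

x = 4, y = 2, maximum P = 114

Corner points and P = 11x + 35y:
  (0, 5/2) → P = 175/2
  (0, 2) → P = 70
  (4, 2) → P = 114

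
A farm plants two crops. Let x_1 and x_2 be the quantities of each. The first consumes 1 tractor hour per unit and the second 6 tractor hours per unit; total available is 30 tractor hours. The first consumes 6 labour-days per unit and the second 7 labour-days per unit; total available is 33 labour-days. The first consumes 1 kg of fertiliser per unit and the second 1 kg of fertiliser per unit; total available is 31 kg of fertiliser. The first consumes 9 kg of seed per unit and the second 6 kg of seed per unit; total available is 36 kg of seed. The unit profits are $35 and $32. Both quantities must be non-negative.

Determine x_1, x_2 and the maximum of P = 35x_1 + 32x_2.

x_1 = 2, x_2 = 3, maximum P = 166

Vertices and P = 35x_1 + 32x_2:
  (0, 0) → P = 0
  (0, 33/7) → P = 1056/7
  (4, 0) → P = 140
  (2, 3) → P = 166

At the optimal vertex, 6x_1 + 7x_2 = 33 and 9x_1 + 6x_2 = 36.
Solving simultaneously gives x_1 = 2, x_2 = 3.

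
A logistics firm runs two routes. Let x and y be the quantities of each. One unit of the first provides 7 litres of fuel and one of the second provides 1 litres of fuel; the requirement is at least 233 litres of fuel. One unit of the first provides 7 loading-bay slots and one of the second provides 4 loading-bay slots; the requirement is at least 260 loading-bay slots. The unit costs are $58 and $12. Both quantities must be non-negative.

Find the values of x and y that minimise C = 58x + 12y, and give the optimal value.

x = 32, y = 9, minimum C = 1964

The feasible region is unbounded (it extends along (0, 1), (1, 0)), but C strictly increases along every unbounded feasible direction, so there is no improving ray and the minimum is attained at a vertex.

At the optimal vertex, 7x + y = 233 and 7x + 4y = 260.
Solving simultaneously gives x = 32, y = 9.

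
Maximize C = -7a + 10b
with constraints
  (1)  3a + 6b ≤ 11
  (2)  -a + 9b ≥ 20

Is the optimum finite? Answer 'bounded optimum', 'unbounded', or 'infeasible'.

unbounded

From the feasible point (-7/11, 71/33), moving in the direction (-6, 3) keeps every constraint satisfied while C increases without bound.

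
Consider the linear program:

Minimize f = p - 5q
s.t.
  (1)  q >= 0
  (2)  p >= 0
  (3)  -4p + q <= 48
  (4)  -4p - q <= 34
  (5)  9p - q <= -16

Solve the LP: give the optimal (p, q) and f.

Vertices and f = p - 5q:
  (0, 48) → f = -240
  (0, 16) → f = -80
  (32/5, 368/5) → f = -1808/5

p = 32/5, q = 368/5, minimum f = -1808/5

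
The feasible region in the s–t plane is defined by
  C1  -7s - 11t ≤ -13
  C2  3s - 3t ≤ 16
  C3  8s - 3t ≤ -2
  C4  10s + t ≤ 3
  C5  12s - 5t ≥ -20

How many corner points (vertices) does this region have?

4

The feasible vertices (each the meet of two boundaries and inside every other half-plane) are:
  (17/109, 118/109)
  (-155/167, 296/167)
  (7/38, 22/19)
  (-5/62, 118/31)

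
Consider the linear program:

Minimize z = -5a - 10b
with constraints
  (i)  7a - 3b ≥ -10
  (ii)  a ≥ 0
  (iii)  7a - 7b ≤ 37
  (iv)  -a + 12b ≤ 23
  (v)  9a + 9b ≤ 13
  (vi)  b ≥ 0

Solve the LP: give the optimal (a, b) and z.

a = 0, b = 13/9, minimum z = -130/9

Corner points and z = -5a - 10b:
  (0, 13/9) → z = -130/9
  (0, 0) → z = 0
  (13/9, 0) → z = -65/9

At the optimal vertex, a = 0 and 9a + 9b = 13.
Solving simultaneously gives a = 0, b = 13/9.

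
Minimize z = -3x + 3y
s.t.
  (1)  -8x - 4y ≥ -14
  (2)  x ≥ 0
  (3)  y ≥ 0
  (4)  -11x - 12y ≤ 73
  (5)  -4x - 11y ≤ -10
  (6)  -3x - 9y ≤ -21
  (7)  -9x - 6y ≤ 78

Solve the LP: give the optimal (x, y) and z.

Vertices and z = -3x + 3y:
  (0, 7/2) → z = 21/2
  (7/10, 21/10) → z = 21/5
  (0, 7/3) → z = 7

x = 7/10, y = 21/10, minimum z = 21/5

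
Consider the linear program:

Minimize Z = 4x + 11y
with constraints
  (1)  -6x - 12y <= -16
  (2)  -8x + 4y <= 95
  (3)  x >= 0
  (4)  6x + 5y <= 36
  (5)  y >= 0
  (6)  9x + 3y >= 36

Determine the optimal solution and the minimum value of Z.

x = 4, y = 0, minimum Z = 16

Corner points and Z = 4x + 11y:
  (6, 0) → Z = 24
  (8/3, 4) → Z = 164/3
  (4, 0) → Z = 16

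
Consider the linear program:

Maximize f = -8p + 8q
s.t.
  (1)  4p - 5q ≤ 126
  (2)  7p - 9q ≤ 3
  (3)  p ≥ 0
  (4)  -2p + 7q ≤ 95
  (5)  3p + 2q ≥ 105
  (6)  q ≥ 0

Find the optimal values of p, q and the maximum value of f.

Vertices and f = -8p + 8q:
  (876/31, 671/31) → f = -1640/31
  (951/41, 726/41) → f = -1800/41
  (109/5, 99/5) → f = -16

p = 109/5, q = 99/5, maximum f = -16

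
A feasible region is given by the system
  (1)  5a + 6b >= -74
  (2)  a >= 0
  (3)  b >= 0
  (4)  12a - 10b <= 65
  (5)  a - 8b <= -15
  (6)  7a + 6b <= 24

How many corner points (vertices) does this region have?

Intersecting each pair of boundary lines and keeping only the points that satisfy every inequality leaves:
  (0, 15/8)
  (0, 4)
  (51/31, 129/62)

3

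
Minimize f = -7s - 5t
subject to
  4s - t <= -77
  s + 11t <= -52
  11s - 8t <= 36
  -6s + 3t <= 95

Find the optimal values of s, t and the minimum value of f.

Extreme points and f = -7s - 5t:
  (-652/21, -991/21) → f = 3173/7
  (-68/3, -41/3) → f = 227
  (-868/15, -1261/15) → f = 4127/5

The binding constraints are 4s - t = -77 and -6s + 3t = 95.
Solving simultaneously gives s = -68/3, t = -41/3.

s = -68/3, t = -41/3, minimum f = 227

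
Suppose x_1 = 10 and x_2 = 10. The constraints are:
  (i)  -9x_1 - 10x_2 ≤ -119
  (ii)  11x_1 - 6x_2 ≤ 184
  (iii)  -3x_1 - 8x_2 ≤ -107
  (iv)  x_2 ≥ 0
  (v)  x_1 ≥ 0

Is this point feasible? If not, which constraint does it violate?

feasible

(i): -190 ≤ -119 ✓
(ii): 50 ≤ 184 ✓
(iii): -110 ≤ -107 ✓
(iv): 10 ≥ 0 ✓
(v): 10 ≥ 0 ✓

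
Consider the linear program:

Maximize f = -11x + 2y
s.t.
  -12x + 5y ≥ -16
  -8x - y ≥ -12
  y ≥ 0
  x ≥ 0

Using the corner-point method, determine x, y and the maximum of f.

Vertices and f = -11x + 2y:
  (19/13, 4/13) → f = -201/13
  (4/3, 0) → f = -44/3
  (0, 12) → f = 24
  (0, 0) → f = 0

At the optimal vertex, -8x - y = -12 and x = 0.
Solving simultaneously gives x = 0, y = 12.

x = 0, y = 12, maximum f = 24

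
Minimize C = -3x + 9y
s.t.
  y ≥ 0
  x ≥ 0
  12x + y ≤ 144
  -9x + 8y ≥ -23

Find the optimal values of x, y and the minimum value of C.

Feasible corners and C = -3x + 9y:
  (0, 0) → C = 0
  (23/9, 0) → C = -23/3
  (0, 144) → C = 1296
  (235/21, 68/7) → C = 377/7

The optimum lies where y = 0 and -9x + 8y = -23.
Solving simultaneously gives x = 23/9, y = 0.

x = 23/9, y = 0, minimum C = -23/3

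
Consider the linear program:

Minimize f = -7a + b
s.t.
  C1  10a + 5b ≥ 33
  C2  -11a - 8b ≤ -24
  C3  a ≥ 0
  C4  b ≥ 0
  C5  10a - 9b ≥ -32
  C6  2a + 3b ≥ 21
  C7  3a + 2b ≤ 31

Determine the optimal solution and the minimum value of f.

a = 51/5, b = 1/5, minimum f = -356/5

Vertices and f = -7a + b:
  (31/16, 137/24) → f = -377/48
  (215/47, 406/47) → f = -1099/47
  (51/5, 1/5) → f = -356/5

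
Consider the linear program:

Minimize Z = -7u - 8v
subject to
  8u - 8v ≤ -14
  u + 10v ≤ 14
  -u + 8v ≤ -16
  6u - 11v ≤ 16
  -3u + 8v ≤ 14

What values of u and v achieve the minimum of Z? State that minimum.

u = -30/7, v = -71/28, minimum Z = 352/7

Extreme points and Z = -7u - 8v:
  (-30/7, -71/28) → Z = 352/7
  (-141/20, -53/10) → Z = 367/4
  (-15, -31/8) → Z = 136
The feasible region is unbounded (it extends along (-8, -3), (-11, -6)), but Z strictly increases along every unbounded feasible direction, so there is no improving ray and the minimum is attained at a vertex.

The binding constraints are 8u - 8v = -14 and -u + 8v = -16.
Solving simultaneously gives u = -30/7, v = -71/28.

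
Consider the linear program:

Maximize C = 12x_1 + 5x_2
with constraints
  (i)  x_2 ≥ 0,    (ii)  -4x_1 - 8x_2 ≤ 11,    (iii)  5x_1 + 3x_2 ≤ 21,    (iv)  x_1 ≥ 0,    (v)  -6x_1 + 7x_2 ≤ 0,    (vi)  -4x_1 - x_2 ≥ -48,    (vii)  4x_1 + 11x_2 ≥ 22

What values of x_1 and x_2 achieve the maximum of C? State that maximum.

Vertices and C = 12x_1 + 5x_2:
  (147/53, 126/53) → C = 2394/53
  (165/43, 26/43) → C = 2110/43
  (77/47, 66/47) → C = 1254/47

The binding constraints are 5x_1 + 3x_2 = 21 and 4x_1 + 11x_2 = 22.
Solving simultaneously gives x_1 = 165/43, x_2 = 26/43.

x_1 = 165/43, x_2 = 26/43, maximum C = 2110/43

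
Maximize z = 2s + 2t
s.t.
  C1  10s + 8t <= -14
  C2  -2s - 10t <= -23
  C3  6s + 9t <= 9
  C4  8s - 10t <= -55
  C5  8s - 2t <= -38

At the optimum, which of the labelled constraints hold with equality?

Corner points and z = 2s + 2t:
  (-33/7, 29/7) → z = -8/7
  (-83/21, 67/21) → z = -32/21
  (-167/42, 65/21) → z = -37/21
The feasible region is unbounded (it extends along (-5, 1), (-3, 2)), but z strictly decreases along every unbounded feasible direction, so there is no improving ray and the maximum is attained at a vertex.

The maximum is at (-33/7, 29/7). Substituting into each constraint, equality holds for C1 and C3; the remaining constraints have slack.

C1 and C3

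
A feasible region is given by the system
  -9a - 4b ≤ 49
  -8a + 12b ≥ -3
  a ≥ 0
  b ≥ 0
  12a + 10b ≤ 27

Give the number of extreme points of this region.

4

Pairwise boundary intersections that survive every other constraint:
  (3/8, 0)
  (177/112, 45/56)
  (0, 0)
  (0, 27/10)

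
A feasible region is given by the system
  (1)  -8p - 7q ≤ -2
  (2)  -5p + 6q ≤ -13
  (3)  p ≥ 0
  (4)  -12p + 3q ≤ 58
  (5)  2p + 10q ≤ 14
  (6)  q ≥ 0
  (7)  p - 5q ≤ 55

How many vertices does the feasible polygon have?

Pairwise boundary intersections that survive every other constraint:
  (107/31, 22/31)
  (13/5, 0)
  (7, 0)

3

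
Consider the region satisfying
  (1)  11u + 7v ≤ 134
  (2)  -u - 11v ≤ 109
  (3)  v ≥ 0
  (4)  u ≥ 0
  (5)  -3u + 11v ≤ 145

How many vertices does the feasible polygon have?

4

Intersecting each pair of boundary lines and keeping only the points that satisfy every inequality leaves:
  (134/11, 0)
  (459/142, 1997/142)
  (0, 0)
  (0, 145/11)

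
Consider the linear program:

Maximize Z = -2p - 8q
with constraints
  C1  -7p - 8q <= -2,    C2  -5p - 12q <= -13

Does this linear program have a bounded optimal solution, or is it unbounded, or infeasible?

From the feasible point (-20/11, 81/44), moving in the direction (12, -5) keeps every constraint satisfied while Z increases without bound.

unbounded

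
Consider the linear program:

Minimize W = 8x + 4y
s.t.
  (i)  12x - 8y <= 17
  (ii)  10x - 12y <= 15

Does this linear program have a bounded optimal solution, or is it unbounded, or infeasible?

unbounded

From the feasible point (21/16, -5/32), moving in the direction (-12, -10) keeps every constraint satisfied while W decreases without bound.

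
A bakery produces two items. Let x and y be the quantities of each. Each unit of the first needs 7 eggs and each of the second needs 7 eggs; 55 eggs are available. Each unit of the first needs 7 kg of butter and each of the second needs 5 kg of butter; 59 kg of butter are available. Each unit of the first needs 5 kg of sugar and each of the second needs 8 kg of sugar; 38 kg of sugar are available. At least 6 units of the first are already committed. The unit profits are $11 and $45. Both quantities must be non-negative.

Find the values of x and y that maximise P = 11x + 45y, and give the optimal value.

Feasible corners and P = 11x + 45y:
  (38/5, 0) → P = 418/5
  (6, 0) → P = 66
  (6, 1) → P = 111

x = 6, y = 1, maximum P = 111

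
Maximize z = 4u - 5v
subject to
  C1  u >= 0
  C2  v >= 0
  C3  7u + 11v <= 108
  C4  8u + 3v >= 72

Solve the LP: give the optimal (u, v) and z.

The binding constraints are v = 0 and 7u + 11v = 108.
Solving simultaneously gives u = 108/7, v = 0.

u = 108/7, v = 0, maximum z = 432/7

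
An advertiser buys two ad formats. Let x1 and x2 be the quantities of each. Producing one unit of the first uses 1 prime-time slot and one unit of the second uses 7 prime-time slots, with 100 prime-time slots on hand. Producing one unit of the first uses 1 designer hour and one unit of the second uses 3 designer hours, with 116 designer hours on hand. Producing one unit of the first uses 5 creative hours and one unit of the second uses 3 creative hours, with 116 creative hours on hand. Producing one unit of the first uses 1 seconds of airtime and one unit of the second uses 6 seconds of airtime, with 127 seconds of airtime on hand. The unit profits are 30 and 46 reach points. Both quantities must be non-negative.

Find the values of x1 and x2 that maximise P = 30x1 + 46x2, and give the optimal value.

x1 = 16, x2 = 12, maximum P = 1032

Extreme points and P = 30x1 + 46x2:
  (0, 0) → P = 0
  (0, 100/7) → P = 4600/7
  (116/5, 0) → P = 696
  (16, 12) → P = 1032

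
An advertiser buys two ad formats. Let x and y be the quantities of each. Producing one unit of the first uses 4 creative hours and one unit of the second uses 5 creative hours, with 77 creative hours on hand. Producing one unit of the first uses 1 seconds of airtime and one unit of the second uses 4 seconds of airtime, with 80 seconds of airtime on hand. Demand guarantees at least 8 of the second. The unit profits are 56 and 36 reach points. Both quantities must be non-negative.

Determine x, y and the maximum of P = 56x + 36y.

x = 37/4, y = 8, maximum P = 806

The optimum lies where 4x + 5y = 77 and y = 8.
Solving simultaneously gives x = 37/4, y = 8.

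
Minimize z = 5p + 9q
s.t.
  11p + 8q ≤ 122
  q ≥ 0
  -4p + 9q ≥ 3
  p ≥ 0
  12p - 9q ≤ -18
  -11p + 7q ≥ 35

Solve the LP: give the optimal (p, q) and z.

Feasible corners and z = 5p + 9q:
  (0, 61/4) → z = 549/4
  (574/165, 157/15) → z = 18413/165
  (0, 5) → z = 45

p = 0, q = 5, minimum z = 45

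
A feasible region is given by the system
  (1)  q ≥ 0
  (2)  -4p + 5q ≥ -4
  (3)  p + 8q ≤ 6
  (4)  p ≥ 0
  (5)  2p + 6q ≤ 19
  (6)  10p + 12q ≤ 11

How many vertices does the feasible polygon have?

Pairwise boundary intersections that survive every other constraint:
  (1, 0)
  (0, 0)
  (103/98, 2/49)
  (0, 3/4)
  (4/17, 49/68)

5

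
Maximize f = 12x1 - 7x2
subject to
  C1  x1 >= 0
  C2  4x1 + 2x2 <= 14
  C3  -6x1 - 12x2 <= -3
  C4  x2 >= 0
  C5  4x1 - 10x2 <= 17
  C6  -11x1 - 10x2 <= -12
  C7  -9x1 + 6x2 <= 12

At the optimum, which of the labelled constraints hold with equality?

Feasible corners and f = 12x1 - 7x2:
  (0, 6/5) → f = -42/5
  (0, 2) → f = -14
  (7/2, 0) → f = 42
  (10/7, 29/7) → f = -83/7
  (12/11, 0) → f = 144/11

The maximum is at (7/2, 0). Substituting into each constraint, equality holds for C2 and C4; the remaining constraints have slack.

C2 and C4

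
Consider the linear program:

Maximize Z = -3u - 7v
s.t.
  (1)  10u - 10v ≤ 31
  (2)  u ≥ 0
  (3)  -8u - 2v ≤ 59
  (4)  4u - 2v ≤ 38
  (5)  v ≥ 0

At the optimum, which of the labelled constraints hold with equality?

Feasible corners and Z = -3u - 7v:
  (159/10, 64/5) → Z = -1373/10
  (31/10, 0) → Z = -93/10
  (0, 0) → Z = 0
The feasible region is unbounded (it extends along (0, 1), (1, 2)), but Z strictly decreases along every unbounded feasible direction, so there is no improving ray and the maximum is attained at a vertex.

The maximum is at (0, 0). Substituting into each constraint, equality holds for (2) and (5); the remaining constraints have slack.

(2) and (5)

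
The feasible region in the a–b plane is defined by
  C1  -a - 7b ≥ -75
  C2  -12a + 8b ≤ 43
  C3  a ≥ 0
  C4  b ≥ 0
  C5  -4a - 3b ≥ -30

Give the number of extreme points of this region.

4

Intersecting each pair of boundary lines and keeping only the points that satisfy every inequality leaves:
  (0, 43/8)
  (111/68, 133/17)
  (0, 0)
  (15/2, 0)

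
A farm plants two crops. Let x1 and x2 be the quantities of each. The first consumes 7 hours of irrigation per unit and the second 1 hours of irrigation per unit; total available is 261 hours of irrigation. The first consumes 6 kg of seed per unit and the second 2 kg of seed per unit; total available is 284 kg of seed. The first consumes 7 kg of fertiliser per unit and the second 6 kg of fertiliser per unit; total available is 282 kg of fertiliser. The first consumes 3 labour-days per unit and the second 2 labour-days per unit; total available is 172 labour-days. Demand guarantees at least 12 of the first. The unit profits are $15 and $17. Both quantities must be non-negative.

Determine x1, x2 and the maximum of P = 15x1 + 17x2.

x1 = 12, x2 = 33, maximum P = 741

Feasible corners and P = 15x1 + 17x2:
  (261/7, 0) → P = 3915/7
  (12, 0) → P = 180
  (1284/35, 21/5) → P = 21759/35
  (12, 33) → P = 741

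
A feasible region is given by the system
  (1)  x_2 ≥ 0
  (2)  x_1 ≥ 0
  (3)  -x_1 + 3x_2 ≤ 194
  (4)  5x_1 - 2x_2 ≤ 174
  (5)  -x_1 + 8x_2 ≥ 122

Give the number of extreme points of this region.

Pairwise boundary intersections that survive every other constraint:
  (0, 194/3)
  (0, 61/4)
  (70, 88)
  (818/19, 392/19)

4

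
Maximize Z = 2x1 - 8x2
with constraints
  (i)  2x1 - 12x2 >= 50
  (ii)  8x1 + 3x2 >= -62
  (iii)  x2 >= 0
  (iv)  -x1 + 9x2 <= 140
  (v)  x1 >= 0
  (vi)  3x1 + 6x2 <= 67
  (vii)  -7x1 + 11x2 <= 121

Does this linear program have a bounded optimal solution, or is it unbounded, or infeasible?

infeasible

The boundaries 2x1 - 12x2 = 50 and x2 = 0 meet at (25, 0), but that point violates 3x1 + 6x2 ≤ 67. Every candidate vertex is excluded by some other constraint, so the feasible region is empty.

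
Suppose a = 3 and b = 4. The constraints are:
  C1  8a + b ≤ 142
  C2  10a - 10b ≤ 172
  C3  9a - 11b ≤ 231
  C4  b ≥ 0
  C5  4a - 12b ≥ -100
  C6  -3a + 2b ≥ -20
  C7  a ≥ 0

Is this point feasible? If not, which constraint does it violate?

C1: 28 ≤ 142 ✓
C2: -10 ≤ 172 ✓
C3: -17 ≤ 231 ✓
C4: 4 ≥ 0 ✓
C5: -36 ≥ -100 ✓
C6: -1 ≥ -20 ✓
C7: 3 ≥ 0 ✓

feasible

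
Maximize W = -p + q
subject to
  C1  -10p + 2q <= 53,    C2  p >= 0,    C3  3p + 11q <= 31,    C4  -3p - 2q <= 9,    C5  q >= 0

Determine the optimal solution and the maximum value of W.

p = 0, q = 31/11, maximum W = 31/11

Extreme points and W = -p + q:
  (0, 31/11) → W = 31/11
  (0, 0) → W = 0
  (31/3, 0) → W = -31/3

The binding constraints are p = 0 and 3p + 11q = 31.
Solving simultaneously gives p = 0, q = 31/11.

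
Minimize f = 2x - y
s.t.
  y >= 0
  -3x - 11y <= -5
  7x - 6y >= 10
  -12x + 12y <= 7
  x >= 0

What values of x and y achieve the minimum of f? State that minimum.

x = 28/19, y = 1/19, minimum f = 55/19

Corner points and f = 2x - y:
  (5/3, 0) → f = 10/3
  (28/19, 1/19) → f = 55/19
  (27/2, 169/12) → f = 155/12
The feasible region is unbounded (it extends along (1, 1), (1, 0)), but f strictly increases along every unbounded feasible direction, so there is no improving ray and the minimum is attained at a vertex.

The binding constraints are -3x - 11y = -5 and 7x - 6y = 10.
Solving simultaneously gives x = 28/19, y = 1/19.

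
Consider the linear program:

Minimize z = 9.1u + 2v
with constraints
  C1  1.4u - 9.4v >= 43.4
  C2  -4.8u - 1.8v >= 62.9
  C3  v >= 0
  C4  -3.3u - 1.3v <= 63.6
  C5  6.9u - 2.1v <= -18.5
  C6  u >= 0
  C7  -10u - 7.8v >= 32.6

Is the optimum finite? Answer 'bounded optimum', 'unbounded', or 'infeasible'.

infeasible

The boundaries u = 0 and -10u - 7.8v = 32.6 meet at (0, -163/39), but that point violates 1.4u - 9.4v ≥ 43.4. Every candidate vertex is excluded by some other constraint, so the feasible region is empty.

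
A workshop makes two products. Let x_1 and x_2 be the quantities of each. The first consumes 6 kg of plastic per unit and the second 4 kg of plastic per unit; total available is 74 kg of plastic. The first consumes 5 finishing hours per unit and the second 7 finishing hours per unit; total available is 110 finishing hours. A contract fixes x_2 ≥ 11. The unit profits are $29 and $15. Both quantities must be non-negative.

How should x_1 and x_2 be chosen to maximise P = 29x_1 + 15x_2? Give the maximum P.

Corner points and P = 29x_1 + 15x_2:
  (0, 110/7) → P = 1650/7
  (0, 11) → P = 165
  (39/11, 145/11) → P = 3306/11
  (5, 11) → P = 310

The binding constraints are 6x_1 + 4x_2 = 74 and x_2 = 11.
Solving simultaneously gives x_1 = 5, x_2 = 11.

x_1 = 5, x_2 = 11, maximum P = 310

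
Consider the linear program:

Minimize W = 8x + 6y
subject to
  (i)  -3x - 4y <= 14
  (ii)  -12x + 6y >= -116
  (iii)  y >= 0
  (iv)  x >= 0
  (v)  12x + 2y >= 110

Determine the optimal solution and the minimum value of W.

Vertices and W = 8x + 6y:
  (29/3, 0) → W = 232/3
  (55/6, 0) → W = 220/3
  (0, 55) → W = 330
The feasible region is unbounded (it extends along (1, 2), (0, 1)), but W strictly increases along every unbounded feasible direction, so there is no improving ray and the minimum is attained at a vertex.

The optimum lies where y = 0 and 12x + 2y = 110.
Solving simultaneously gives x = 55/6, y = 0.

x = 55/6, y = 0, minimum W = 220/3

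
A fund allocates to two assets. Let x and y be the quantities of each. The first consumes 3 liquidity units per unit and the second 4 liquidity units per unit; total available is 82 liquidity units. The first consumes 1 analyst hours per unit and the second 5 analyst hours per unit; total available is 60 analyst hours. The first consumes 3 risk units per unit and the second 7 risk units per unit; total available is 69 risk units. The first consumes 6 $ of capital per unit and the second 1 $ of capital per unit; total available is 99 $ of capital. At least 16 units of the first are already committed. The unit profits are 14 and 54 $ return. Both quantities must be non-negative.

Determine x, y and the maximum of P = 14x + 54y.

Vertices and P = 14x + 54y:
  (33/2, 0) → P = 231
  (16, 0) → P = 224
  (16, 3) → P = 386

At the optimal vertex, 3x + 7y = 69 and 6x + y = 99.
Solving simultaneously gives x = 16, y = 3.

x = 16, y = 3, maximum P = 386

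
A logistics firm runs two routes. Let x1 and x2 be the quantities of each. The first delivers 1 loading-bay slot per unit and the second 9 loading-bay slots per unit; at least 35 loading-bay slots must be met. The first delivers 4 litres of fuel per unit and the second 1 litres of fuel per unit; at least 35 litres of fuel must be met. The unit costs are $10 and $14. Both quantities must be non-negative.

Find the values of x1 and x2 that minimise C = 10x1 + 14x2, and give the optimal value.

x1 = 8, x2 = 3, minimum C = 122

Vertices and C = 10x1 + 14x2:
  (0, 35) → C = 490
  (35, 0) → C = 350
  (8, 3) → C = 122
The feasible region is unbounded (it extends along (0, 1), (1, 0)), but C strictly increases along every unbounded feasible direction, so there is no improving ray and the minimum is attained at a vertex.

The optimum lies where x1 + 9x2 = 35 and 4x1 + x2 = 35.
Solving simultaneously gives x1 = 8, x2 = 3.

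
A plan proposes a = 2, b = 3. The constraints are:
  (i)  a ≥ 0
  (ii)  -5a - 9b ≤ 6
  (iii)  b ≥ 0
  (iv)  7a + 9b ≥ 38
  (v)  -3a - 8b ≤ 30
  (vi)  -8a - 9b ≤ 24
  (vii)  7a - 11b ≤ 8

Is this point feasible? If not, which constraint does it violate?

(i): 2 ≥ 0 ✓
(ii): -37 ≤ 6 ✓
(iii): 3 ≥ 0 ✓
(iv): 41 ≥ 38 ✓
(v): -30 ≤ 30 ✓
(vi): -43 ≤ 24 ✓
(vii): -19 ≤ 8 ✓

feasible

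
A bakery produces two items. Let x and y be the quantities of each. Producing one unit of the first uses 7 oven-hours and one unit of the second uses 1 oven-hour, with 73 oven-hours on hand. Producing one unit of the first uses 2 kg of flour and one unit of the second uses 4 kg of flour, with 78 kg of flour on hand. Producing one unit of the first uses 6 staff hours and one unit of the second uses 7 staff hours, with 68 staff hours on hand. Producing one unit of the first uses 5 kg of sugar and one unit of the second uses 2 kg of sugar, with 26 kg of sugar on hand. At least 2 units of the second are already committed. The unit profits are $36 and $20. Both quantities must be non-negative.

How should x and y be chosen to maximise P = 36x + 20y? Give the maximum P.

Vertices and P = 36x + 20y:
  (0, 68/7) → P = 1360/7
  (0, 2) → P = 40
  (2, 8) → P = 232
  (22/5, 2) → P = 992/5

x = 2, y = 8, maximum P = 232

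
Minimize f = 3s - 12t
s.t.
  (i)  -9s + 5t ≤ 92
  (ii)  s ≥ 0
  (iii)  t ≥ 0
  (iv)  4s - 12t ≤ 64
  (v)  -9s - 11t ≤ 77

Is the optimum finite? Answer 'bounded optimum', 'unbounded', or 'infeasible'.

From the feasible point (0, 92/5), moving in the direction (12, 4) keeps every constraint satisfied while f decreases without bound.

unbounded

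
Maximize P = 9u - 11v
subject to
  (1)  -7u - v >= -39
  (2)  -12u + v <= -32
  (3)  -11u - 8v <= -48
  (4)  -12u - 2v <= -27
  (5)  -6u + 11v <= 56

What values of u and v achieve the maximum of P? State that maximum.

Corner points and P = 9u - 11v:
  (88/15, -31/15) → P = 1133/15
  (373/83, 626/83) → P = -3529/83
  (304/107, 224/107) → P = 272/107
  (68/21, 48/7) → P = -324/7

u = 88/15, v = -31/15, maximum P = 1133/15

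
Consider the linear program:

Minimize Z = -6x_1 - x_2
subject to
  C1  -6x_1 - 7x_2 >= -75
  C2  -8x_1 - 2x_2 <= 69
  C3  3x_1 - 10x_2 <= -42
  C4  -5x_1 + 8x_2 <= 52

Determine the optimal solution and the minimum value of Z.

Corner points and Z = -6x_1 - x_2:
  (152/27, 53/9) → Z = -119/3
  (236/83, 687/83) → Z = -2103/83
  (-92/13, 27/13) → Z = 525/13

At the optimal vertex, -6x_1 - 7x_2 = -75 and 3x_1 - 10x_2 = -42.
Solving simultaneously gives x_1 = 152/27, x_2 = 53/9.

x_1 = 152/27, x_2 = 53/9, minimum Z = -119/3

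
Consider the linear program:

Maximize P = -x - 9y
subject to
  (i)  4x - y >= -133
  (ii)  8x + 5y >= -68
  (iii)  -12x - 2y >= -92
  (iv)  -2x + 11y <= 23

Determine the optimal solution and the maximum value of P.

Vertices and P = -x - 9y:
  (149/11, -388/11) → P = 3343/11
  (-863/98, 24/49) → P = 431/98
  (483/68, 115/34) → P = -2553/68

The optimum lies where 8x + 5y = -68 and -12x - 2y = -92.
Solving simultaneously gives x = 149/11, y = -388/11.

x = 149/11, y = -388/11, maximum P = 3343/11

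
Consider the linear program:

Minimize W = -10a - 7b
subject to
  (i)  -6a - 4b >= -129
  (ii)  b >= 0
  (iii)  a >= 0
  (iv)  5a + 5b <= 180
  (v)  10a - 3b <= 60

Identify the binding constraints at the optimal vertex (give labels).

Vertices and W = -10a - 7b:
  (0, 129/4) → W = -903/4
  (627/58, 465/29) → W = -6390/29
  (0, 0) → W = 0
  (6, 0) → W = -60

The minimum is at (0, 129/4). Substituting into each constraint, equality holds for (i) and (iii); the remaining constraints have slack.

(i) and (iii)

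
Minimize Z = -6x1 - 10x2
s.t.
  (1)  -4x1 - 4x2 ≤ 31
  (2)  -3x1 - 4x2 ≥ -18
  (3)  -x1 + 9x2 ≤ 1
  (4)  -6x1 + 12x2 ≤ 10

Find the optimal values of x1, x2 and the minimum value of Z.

Extreme points and Z = -6x1 - 10x2:
  (-103/18, -73/36) → Z = 983/18
  (158/31, 21/31) → Z = -1158/31
  (-13/7, -2/21) → Z = 254/21
The feasible region is unbounded (it extends along (4, -3), (1, -1)), but Z strictly increases along every unbounded feasible direction, so there is no improving ray and the minimum is attained at a vertex.

The optimum lies where -3x1 - 4x2 = -18 and -x1 + 9x2 = 1.
Solving simultaneously gives x1 = 158/31, x2 = 21/31.

x1 = 158/31, x2 = 21/31, minimum Z = -1158/31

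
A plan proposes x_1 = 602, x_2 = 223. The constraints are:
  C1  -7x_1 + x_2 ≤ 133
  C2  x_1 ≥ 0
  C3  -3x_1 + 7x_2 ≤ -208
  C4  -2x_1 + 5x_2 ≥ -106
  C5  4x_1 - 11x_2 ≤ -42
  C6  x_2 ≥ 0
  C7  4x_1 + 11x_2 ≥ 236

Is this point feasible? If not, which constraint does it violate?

C1: -3991 ≤ 133 ✓
C2: 602 ≥ 0 ✓
C3: -245 ≤ -208 ✓
C4: -89 ≥ -106 ✓
C5: -45 ≤ -42 ✓
C6: 223 ≥ 0 ✓
C7: 4861 ≥ 236 ✓

feasible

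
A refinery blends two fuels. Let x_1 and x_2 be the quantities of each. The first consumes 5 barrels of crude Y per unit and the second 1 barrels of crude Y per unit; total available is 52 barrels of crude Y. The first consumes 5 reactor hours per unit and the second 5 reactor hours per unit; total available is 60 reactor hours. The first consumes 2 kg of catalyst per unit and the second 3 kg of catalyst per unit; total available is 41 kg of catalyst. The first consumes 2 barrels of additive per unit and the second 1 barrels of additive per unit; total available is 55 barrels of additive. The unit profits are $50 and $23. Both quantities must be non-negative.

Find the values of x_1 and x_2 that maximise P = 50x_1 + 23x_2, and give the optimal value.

x_1 = 10, x_2 = 2, maximum P = 546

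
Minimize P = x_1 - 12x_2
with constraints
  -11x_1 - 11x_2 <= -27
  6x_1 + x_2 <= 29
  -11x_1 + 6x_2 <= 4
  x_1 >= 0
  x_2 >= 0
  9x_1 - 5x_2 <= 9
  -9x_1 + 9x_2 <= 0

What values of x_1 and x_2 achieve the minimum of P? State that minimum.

x_1 = 9/4, x_2 = 9/4, minimum P = -99/4

At the optimal vertex, 9x_1 - 5x_2 = 9 and -9x_1 + 9x_2 = 0.
Solving simultaneously gives x_1 = 9/4, x_2 = 9/4.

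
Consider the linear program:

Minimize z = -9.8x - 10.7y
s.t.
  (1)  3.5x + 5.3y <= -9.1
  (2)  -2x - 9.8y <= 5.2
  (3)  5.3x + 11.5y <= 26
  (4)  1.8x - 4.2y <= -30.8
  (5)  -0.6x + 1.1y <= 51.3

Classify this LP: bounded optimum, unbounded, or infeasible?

bounded optimum

Extreme points and z = -9.8x - 10.7y:
  (-24245/1216, 13923/1216) → z = 886249/12160
  (-10073/1212, 4571/1212) → z = 166019/4040
  (-1156/93, 1306/651) → z = 108879/1085
  (-25423/404, 2487/202) → z = 489809/1010
  (-56135/1273, 28749/1273) → z = 2425087/12730
The feasible region has finitely many vertices and no improving ray; the minimum is 166019/4040 at (-10073/1212, 4571/1212).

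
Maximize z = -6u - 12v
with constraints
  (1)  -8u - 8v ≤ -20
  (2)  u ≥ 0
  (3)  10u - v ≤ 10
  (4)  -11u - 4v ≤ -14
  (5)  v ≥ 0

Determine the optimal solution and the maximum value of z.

Extreme points and z = -6u - 12v:
  (25/22, 15/11) → z = -255/11
  (4/7, 27/14) → z = -186/7
  (0, 7/2) → z = -42
The feasible region is unbounded (it extends along (0, 1), (1, 10)), but z strictly decreases along every unbounded feasible direction, so there is no improving ray and the maximum is attained at a vertex.

The optimum lies where -8u - 8v = -20 and 10u - v = 10.
Solving simultaneously gives u = 25/22, v = 15/11.

u = 25/22, v = 15/11, maximum z = -255/11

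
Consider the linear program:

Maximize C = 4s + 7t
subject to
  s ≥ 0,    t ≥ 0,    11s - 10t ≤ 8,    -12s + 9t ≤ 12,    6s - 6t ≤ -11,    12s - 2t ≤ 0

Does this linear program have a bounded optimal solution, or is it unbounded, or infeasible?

The boundaries s = 0 and t = 0 meet at (0, 0), but that point violates 6s - 6t ≤ -11. Every candidate vertex is excluded by some other constraint, so the feasible region is empty.

infeasible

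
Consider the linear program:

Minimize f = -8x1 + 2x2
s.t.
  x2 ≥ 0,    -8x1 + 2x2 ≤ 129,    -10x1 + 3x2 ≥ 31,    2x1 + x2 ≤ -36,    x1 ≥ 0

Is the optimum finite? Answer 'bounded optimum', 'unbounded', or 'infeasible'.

infeasible

The boundaries -8x1 + 2x2 = 129 and x1 = 0 meet at (0, 129/2), but that point violates 2x1 + x2 ≤ -36. Every candidate vertex is excluded by some other constraint, so the feasible region is empty.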